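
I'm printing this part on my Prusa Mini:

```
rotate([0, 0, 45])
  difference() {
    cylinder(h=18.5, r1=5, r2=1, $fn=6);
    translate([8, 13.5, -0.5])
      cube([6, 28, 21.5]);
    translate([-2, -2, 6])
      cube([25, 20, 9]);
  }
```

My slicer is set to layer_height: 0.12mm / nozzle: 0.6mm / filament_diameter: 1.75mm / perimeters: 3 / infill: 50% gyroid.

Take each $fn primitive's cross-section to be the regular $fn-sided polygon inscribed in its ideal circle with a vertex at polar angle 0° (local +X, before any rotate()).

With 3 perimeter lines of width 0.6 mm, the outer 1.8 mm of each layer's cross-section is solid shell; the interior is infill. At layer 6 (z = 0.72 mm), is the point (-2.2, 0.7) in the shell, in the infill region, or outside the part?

At z = 0.72 mm: the cone contributes a regular 6-gon of circumradius 4.844 (interpolated between r1=5 and r2=1 at t=0.039); the cube at (8, 13.5) (footprint 6×28) is included at this height; the cube at (-2, -2) is absent (z outside [6, 15]); Taking the first minus the rest: starting from the cone, the 6×28 cube at (8, 13.5) misses the remaining region (no effect) — 1 connected region; (whole slice rotated 45° about Z — lengths, areas and connectivity unchanged). Overall, the cross-section is a single solid region. Undo the 45° rotation: the query point maps to (-1.061, 2.051) in the un-rotated model frame. The nearest boundary edge runs (-2.42, 4.20)→(2.42, 4.20); distance from the point to it = 2.14 mm. The point is inside the cross-section and 2.14 mm from the nearest boundary — more than the 1.8 mm shell width (3 × 0.6), so it's in the infill interior.

infill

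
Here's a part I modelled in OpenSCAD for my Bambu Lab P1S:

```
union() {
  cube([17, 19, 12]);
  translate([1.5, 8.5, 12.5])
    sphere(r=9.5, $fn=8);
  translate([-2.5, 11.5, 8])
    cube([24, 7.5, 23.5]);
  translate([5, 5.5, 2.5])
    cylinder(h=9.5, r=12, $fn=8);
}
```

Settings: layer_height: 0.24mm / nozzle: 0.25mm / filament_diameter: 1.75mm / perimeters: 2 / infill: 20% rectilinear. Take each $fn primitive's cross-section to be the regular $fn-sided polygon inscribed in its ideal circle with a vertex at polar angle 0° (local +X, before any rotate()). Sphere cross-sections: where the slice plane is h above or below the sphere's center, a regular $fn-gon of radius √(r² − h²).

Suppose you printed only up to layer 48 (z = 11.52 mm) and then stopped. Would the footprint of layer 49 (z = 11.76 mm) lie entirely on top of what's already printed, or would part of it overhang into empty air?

Compare the two slices. At z = 11.52: the 17×19 cube contributes its full rectangle (area 323.00 mm²); the sphere at (1.5, 8.5): section is a regular 8-gon, circumradius = √(r²−h²) = √(9.5²−0.98²) = 9.449 (area = (8/2)·9.449²·sin(360°/8) = 252.55 mm²); the cube at (-2.5, 11.5) is present — its section is the full 24×7.5 rectangle (area 180.00 mm²); the r=12 cylinder at (5, 5.5) contributes a regular 8-gon of circumradius 12 (area = (8/2)·12.000²·sin(360°/8) = 407.29 mm²); Taking the union: the regions partially overlap — summed areas 1162.84 mm² minus the doubly-counted overlap 612.74 mm² gives 550.10 mm² — area = 550.10 mm². At z = 11.76: the cube is present — its section is the full 17×19 rectangle (area 323.00 mm²); the r=9.5 sphere at (1.5, 8.5) contributes a regular 8-gon of circumradius √(9.5²−0.74²) = 9.471 (area = (8/2)·9.471²·sin(360°/8) = 253.72 mm²); the cube at (-2.5, 11.5) is present — its section is the full 24×7.5 rectangle (area 180.00 mm²); the cylinder at (5, 5.5): section is a regular 8-gon, circumradius r=12 (area = (8/2)·12.000²·sin(360°/8) = 407.29 mm²); Merging all regions: the regions partially overlap — summed areas 1164.01 mm² minus the doubly-counted overlap 613.65 mm² gives 550.36 mm² — area = 550.36 mm². Checking containment: the cross-section at z = 11.76 is a subset of the cross-section at z = 11.52.

entirely on top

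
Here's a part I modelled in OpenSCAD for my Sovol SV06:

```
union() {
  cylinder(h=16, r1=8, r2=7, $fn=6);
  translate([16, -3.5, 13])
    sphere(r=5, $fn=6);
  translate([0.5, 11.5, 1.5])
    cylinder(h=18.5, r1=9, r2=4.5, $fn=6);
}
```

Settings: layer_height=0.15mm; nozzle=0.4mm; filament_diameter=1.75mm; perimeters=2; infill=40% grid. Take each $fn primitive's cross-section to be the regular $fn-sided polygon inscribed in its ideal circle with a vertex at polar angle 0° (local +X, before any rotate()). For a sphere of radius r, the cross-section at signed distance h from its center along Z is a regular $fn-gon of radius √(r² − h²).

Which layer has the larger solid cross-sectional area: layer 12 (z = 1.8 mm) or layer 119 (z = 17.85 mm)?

layer 12 (z = 1.8 mm)

Layer 12 (z = 1.8): the cone: at t=0.113 of its height the radius interpolates to r₁+(r₂−r₁)t = 7.888, giving a regular 6-gon of that circumradius (area = (6/2)·7.888²·sin(360°/6) = 161.63 mm²); the sphere at (16, -3.5) is not intersected at this z (|z−center|=11.200 > r=5); the cone at (0.5, 11.5): at t=0.016 of its height the radius interpolates to r₁+(r₂−r₁)t = 8.927, giving a regular 6-gon of that circumradius (area = (6/2)·8.927²·sin(360°/6) = 207.05 mm²); Combining (union): the regions partially overlap — summed areas 368.68 mm² minus the doubly-counted overlap 28.00 mm² gives 340.68 mm² — area = 340.68 mm². So its area = 340.68 mm². Layer 119 (z = 17.85): the cone is not intersected at this z (z outside [0, 16]); the r=5 sphere at (16, -3.5) slices to a regular 6-gon of circumradius 1.216 (√(r²−h²) with h=4.85 from center) (area = (6/2)·1.216²·sin(360°/6) = 3.84 mm²); the cone at (0.5, 11.5) (r1=9→r2=4.5) has section circumradius 5.023 here — a regular 6-gon (area = (6/2)·5.023²·sin(360°/6) = 65.55 mm²); Taking the union: the 2 present regions are separate (no shared area or edge), so areas and boundary lengths simply add and each stays a separate island — area = 69.39 mm². So its area = 69.39 mm². Layer 12 is larger (340.68 vs 69.39 mm²).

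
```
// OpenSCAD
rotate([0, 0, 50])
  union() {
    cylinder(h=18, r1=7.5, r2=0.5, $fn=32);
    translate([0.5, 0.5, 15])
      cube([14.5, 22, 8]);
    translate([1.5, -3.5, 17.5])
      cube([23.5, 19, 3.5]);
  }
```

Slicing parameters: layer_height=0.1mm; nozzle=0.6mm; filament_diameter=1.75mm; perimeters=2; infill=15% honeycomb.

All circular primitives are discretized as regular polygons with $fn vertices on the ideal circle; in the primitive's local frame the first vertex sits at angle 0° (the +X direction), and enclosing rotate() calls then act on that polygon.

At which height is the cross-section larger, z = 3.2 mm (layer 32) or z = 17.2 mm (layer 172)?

layer 172 (z = 17.2 mm)

Layer 32 (z = 3.2): the cone contributes a regular 32-gon of circumradius 6.256 (interpolated between r1=7.5 and r2=0.5 at t=0.178) (area = (32/2)·6.256²·sin(360°/32) = 122.15 mm²); the cube at (0.5, 0.5) is absent (z outside [15, 23]); the cube at (1.5, -3.5) is not intersected at this z (z outside [17.5, 21]); Merging all regions: only the cone is present, so the union is just that shape — area = 122.15 mm²; (rotated 50° about Z; rotation is an isometry so areas/perimeters/island counts are preserved). So its area = 122.15 mm². Layer 172 (z = 17.2): the cone contributes a regular 32-gon of circumradius 0.811 (interpolated between r1=7.5 and r2=0.5 at t=0.956) (area = (32/2)·0.811²·sin(360°/32) = 2.05 mm²); the cube at (0.5, 0.5) is present — its section is the full 14.5×22 rectangle (area 319.00 mm²); the cube at (1.5, -3.5) is not intersected at this z (z outside [17.5, 21]); Combining (union): the regions partially overlap — summed areas 321.05 mm² minus the doubly-counted overlap 0.01 mm² gives 321.04 mm² — area = 321.04 mm²; (whole slice rotated 50° about Z — lengths, areas and connectivity unchanged). So its area = 321.04 mm². Layer 172 is larger (321.04 vs 122.15 mm²).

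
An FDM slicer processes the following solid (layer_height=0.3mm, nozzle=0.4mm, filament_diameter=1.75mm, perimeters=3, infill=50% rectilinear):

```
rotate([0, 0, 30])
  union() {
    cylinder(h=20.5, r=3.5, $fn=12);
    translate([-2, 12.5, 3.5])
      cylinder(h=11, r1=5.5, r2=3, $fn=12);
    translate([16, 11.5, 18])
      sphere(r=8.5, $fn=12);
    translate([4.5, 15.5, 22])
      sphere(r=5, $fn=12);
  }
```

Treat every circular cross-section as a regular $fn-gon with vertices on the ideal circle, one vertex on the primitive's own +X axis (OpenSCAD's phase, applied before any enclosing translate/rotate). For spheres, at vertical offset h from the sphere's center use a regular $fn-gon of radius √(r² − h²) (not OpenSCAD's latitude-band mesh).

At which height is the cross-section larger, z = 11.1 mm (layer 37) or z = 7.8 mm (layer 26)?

layer 37 (z = 11.1 mm)

Layer 37 (z = 11.1): the r=3.5 cylinder contributes a regular 12-gon of circumradius 3.5 (area = (12/2)·3.500²·sin(360°/12) = 36.75 mm²); the cone at (-2, 12.5): at t=0.691 of its height the radius interpolates to r₁+(r₂−r₁)t = 3.773, giving a regular 12-gon of that circumradius (area = (12/2)·3.773²·sin(360°/12) = 42.70 mm²); the r=8.5 sphere at (16, 11.5) slices to a regular 12-gon of circumradius 4.964 (√(r²−h²) with h=6.9 from center) (area = (12/2)·4.964²·sin(360°/12) = 73.92 mm²); the sphere at (4.5, 15.5) does not reach this height (|z−center|=10.900 > r=5); Merging all regions: the 3 present regions are separate (no shared area or edge), so areas and boundary lengths simply add and each stays a separate island — area = 153.37 mm²; (rotated 30° about Z; rotation is an isometry so areas/perimeters/island counts are preserved). So its area = 153.37 mm². Layer 26 (z = 7.8): the cylinder: section is a regular 12-gon, circumradius r=3.5 (area = (12/2)·3.500²·sin(360°/12) = 36.75 mm²); the cone at (-2, 12.5): at t=0.391 of its height the radius interpolates to r₁+(r₂−r₁)t = 4.523, giving a regular 12-gon of that circumradius (area = (12/2)·4.523²·sin(360°/12) = 61.37 mm²); the sphere at (16, 11.5) is not intersected at this z (|z−center|=10.200 > r=8.5); the sphere at (4.5, 15.5) does not reach this height (|z−center|=14.200 > r=5); Combining (union): the 2 present regions are separate (no shared area or edge), so areas and boundary lengths simply add and each stays a separate island — area = 98.12 mm²; (whole slice rotated 30° about Z — lengths, areas and connectivity unchanged). So its area = 98.12 mm². Layer 37 is larger (153.37 vs 98.12 mm²).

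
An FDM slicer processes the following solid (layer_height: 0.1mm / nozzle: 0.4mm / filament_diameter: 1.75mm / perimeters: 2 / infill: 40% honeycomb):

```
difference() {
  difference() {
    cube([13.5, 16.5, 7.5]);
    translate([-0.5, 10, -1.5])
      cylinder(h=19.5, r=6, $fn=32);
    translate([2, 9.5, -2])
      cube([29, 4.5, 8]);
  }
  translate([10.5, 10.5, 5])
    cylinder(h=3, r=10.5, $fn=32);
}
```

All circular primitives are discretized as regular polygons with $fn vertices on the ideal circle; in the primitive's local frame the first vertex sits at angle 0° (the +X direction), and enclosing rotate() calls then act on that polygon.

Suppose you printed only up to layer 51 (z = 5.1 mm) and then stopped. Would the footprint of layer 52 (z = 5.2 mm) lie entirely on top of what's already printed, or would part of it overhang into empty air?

entirely on top

Compare the two slices. At z = 5.1: the cube is present — its section is the full 13.5×16.5 rectangle (area 222.75 mm²); the cylinder at (-0.5, 10): section is a regular 32-gon, circumradius r=6 (area = (32/2)·6.000²·sin(360°/32) = 112.37 mm²); the 29×4.5 cube at (2, 9.5) contributes its full rectangle (area 130.50 mm²); Subtracting the remaining from the first: starting from the 13.5×16.5 cube (222.75 mm²), the r=6 cylinder at (-0.5, 10) partially overlaps it — only the 50.21 mm² overlap (of its 112.37 mm²) is removed, clipping the outline; the 29×4.5 cube at (2, 9.5) partially overlaps it — only the 38.02 mm² overlap (of its 130.50 mm²) is removed, clipping the outline — area = 134.52 mm²; the r=10.5 cylinder at (10.5, 10.5) gives a regular 32-gon of circumradius 10.5 (constant along its height) (area = (32/2)·10.500²·sin(360°/32) = 344.14 mm²); After the difference (first − rest): starting from that combined region (134.52 mm²), the r=10.5 cylinder at (10.5, 10.5) partially overlaps it — only the 113.00 mm² overlap (of its 344.14 mm²) is removed, clipping the outline — area = 21.52 mm². At z = 5.2: the 13.5×16.5 cube contributes its full rectangle (area 222.75 mm²); the cylinder at (-0.5, 10): section is a regular 32-gon, circumradius r=6 (area = (32/2)·6.000²·sin(360°/32) = 112.37 mm²); the cube at (2, 9.5) is present — its section is the full 29×4.5 rectangle (area 130.50 mm²); Subtracting the remaining from the first: starting from the 13.5×16.5 cube (222.75 mm²), the r=6 cylinder at (-0.5, 10) partially overlaps it — only the 50.21 mm² overlap (of its 112.37 mm²) is removed, clipping the outline; the 29×4.5 cube at (2, 9.5) partially overlaps it — only the 38.02 mm² overlap (of its 130.50 mm²) is removed, clipping the outline — area = 134.52 mm²; the r=10.5 cylinder at (10.5, 10.5) gives a regular 32-gon of circumradius 10.5 (constant along its height) (area = (32/2)·10.500²·sin(360°/32) = 344.14 mm²); After the difference (first − rest): starting from that combined region (134.52 mm²), the r=10.5 cylinder at (10.5, 10.5) partially overlaps it — only the 113.00 mm² overlap (of its 344.14 mm²) is removed, clipping the outline — area = 21.52 mm². Checking containment: the cross-section at z = 5.2 is a subset of the cross-section at z = 5.1.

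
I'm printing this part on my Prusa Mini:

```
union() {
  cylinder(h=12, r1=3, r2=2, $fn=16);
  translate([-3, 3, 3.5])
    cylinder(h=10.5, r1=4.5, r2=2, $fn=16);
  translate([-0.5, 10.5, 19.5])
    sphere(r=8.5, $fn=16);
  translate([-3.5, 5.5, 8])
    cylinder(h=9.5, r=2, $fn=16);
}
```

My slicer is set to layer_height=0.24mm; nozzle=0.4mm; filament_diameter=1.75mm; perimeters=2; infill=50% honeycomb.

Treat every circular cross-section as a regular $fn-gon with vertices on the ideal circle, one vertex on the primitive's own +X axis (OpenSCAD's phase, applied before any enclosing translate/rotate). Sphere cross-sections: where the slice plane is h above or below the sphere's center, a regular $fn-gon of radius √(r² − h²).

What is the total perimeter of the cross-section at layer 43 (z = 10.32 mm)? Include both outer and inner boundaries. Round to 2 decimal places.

28.93 mm

At z = 10.32 mm: the cone contributes a regular 16-gon of circumradius 2.140 (interpolated between r1=3 and r2=2 at t=0.860) (perimeter = 2·16·2.140·sin(180°/16) = 13.36 mm); the cone at (-3, 3) (r1=4.5→r2=2) has section circumradius 2.876 here — a regular 16-gon (perimeter = 2·16·2.876·sin(180°/16) = 17.96 mm); the sphere at (-0.5, 10.5) is not intersected at this z (|z−center|=9.180 > r=8.5); the r=2 cylinder at (-3.5, 5.5) contributes a regular 16-gon of circumradius 2 (perimeter = 2·16·2.000·sin(180°/16) = 12.49 mm); Merging all regions: the regions partially overlap (shared area 7.52 mm²), so the edge portions inside another operand are dropped and the merged outline is re-measured after clipping — boundary = 28.93 mm. Overall, the cross-section is a single solid region. Total boundary length (outer) = 28.93 mm.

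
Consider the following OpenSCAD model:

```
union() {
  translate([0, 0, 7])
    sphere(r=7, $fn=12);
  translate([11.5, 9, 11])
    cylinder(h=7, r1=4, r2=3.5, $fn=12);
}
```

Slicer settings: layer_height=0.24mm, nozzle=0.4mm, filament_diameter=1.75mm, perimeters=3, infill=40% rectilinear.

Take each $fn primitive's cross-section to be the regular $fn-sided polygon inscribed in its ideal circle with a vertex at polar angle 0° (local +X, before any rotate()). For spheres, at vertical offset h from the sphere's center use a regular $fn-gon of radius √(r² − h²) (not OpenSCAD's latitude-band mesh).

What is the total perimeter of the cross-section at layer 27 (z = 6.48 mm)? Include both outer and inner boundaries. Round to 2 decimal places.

At z = 6.48 mm: the r=7 sphere contributes a regular 12-gon of circumradius √(7²−0.52²) = 6.981 (perimeter = 2·12·6.981·sin(180°/12) = 43.36 mm); the cone at (11.5, 9) does not reach this height (z outside [11, 18]); Merging all regions: only the r=7 sphere is present, so the union is just that shape — boundary = 43.36 mm. Overall, the cross-section is a single solid region. Total boundary length (outer) = 43.36 mm.

43.36 mm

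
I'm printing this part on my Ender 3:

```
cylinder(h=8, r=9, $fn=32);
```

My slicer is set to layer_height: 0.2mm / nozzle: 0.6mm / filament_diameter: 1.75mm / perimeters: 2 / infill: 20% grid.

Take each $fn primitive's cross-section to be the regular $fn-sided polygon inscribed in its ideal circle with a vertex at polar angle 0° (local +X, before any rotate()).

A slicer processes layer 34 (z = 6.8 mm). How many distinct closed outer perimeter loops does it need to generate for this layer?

1

At z = 6.8 mm: the r=9 cylinder gives a regular 32-gon of circumradius 9 (constant along its height). The result has 1 disconnected region.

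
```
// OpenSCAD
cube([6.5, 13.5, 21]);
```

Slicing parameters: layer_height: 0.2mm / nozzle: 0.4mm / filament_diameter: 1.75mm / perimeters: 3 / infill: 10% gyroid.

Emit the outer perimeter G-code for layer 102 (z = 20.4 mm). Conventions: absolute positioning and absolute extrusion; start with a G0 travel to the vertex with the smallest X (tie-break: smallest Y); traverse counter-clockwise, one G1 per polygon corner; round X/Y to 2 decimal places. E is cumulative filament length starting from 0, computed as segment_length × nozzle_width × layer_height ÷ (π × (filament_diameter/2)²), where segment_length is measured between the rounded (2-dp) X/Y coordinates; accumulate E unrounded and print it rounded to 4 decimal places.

G0 X0.00 Y0.00 Z20.40
G1 X6.50 Y0.00 E0.2162
G1 X6.50 Y13.50 E0.6652
G1 X0.00 Y13.50 E0.8814
G1 X0.00 Y0.00 E1.3304

At z = 20.4 mm: the 6.5×13.5 cube contributes its full rectangle. The outline is a single polygon with 4 vertices. Extrusion per mm of travel: 0.4 × 0.2 / (π × 0.875²) = 0.033260. Accumulating E over each segment gives final E = 1.3304.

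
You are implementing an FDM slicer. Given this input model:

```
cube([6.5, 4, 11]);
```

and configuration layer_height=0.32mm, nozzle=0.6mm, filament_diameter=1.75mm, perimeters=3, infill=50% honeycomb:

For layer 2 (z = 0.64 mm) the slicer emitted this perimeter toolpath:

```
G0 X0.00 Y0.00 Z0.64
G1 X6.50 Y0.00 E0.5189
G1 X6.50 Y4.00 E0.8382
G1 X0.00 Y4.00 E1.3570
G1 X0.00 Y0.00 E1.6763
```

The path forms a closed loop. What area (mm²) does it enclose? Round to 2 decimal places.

26.00 mm²

Apply the shoelace formula to the sequence of (X, Y) vertices; enclosed area = 26.00 mm².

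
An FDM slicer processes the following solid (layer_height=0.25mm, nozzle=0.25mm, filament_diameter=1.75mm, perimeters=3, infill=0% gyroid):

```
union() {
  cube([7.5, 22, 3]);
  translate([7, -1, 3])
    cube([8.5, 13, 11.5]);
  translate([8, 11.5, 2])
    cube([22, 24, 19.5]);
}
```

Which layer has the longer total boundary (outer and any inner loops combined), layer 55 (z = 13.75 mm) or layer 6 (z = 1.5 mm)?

Layer 55 (z = 13.75): the cube is absent (z outside [0, 3]); the 8.5×13 cube at (7, -1) contributes its full rectangle (perimeter 43.00 mm); the cube at (8, 11.5) (footprint 22×24) is included at this height (perimeter 92.00 mm); Taking the union: the regions partially overlap (shared area 3.75 mm²), so the edge portions inside another operand are dropped and the merged outline is re-measured after clipping — boundary = 119.00 mm. So its perimeter = 119.00 mm. Layer 6 (z = 1.5): the cube (footprint 7.5×22) is included at this height (perimeter 59.00 mm); the cube at (7, -1) is absent (z outside [3, 14.5]); the cube at (8, 11.5) does not reach this height (z outside [2, 21.5]); Taking the union: only the 7.5×22 cube is present, so the union is just that shape — boundary = 59.00 mm. So its perimeter = 59.00 mm. Layer 55 is larger (119.00 vs 59.00 mm).

layer 55 (z = 13.75 mm)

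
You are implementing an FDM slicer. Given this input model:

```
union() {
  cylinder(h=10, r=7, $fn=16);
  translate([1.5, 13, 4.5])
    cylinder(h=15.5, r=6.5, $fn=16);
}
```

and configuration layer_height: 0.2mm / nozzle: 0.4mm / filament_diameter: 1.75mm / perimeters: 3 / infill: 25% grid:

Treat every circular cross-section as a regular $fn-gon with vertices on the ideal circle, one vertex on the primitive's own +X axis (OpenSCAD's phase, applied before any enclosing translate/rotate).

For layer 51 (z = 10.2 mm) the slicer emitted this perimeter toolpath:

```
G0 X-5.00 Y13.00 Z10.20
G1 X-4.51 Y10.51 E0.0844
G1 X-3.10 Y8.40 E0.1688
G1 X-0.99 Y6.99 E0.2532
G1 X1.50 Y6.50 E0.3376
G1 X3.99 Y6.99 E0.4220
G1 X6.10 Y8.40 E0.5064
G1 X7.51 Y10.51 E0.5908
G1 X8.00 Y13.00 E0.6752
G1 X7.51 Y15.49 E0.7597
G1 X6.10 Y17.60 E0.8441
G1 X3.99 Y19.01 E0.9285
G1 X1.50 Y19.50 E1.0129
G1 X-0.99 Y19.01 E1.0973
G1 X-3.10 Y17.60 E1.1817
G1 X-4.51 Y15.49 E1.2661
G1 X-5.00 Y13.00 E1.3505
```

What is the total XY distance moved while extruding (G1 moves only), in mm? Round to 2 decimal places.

40.60 mm

Sum the Euclidean lengths of each G1 segment: total = 40.60 mm.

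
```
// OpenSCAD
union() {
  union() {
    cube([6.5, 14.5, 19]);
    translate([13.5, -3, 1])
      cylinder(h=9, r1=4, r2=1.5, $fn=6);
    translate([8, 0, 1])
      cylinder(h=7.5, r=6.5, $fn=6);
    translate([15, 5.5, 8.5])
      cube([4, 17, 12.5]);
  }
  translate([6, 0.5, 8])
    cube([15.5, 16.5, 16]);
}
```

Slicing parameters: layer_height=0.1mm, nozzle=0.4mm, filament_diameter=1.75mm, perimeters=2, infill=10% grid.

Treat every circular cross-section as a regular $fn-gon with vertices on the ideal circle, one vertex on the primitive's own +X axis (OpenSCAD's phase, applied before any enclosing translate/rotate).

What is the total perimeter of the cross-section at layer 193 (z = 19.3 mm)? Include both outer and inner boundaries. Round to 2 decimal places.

At z = 19.3 mm: the cube does not reach this height (z outside [0, 19]); the cone at (13.5, -3) is not intersected at this z (z outside [1, 10]); the cylinder at (8, 0) is not intersected at this z (z outside [1, 8.5]); the cube at (15, 5.5) (footprint 4×17) is included at this height (perimeter 42.00 mm); Taking the union: only the 4×17 cube at (15, 5.5) is present, so the union is just that shape — boundary = 42.00 mm; the cube at (6, 0.5) (footprint 15.5×16.5) is included at this height (perimeter 64.00 mm); Combining (union): the regions partially overlap (shared area 46.00 mm²), so the edge portions inside another operand are dropped and the merged outline is re-measured after clipping — boundary = 75.00 mm. Overall, the cross-section is a single solid region. Total boundary length (outer) = 75.00 mm.

75.00 mm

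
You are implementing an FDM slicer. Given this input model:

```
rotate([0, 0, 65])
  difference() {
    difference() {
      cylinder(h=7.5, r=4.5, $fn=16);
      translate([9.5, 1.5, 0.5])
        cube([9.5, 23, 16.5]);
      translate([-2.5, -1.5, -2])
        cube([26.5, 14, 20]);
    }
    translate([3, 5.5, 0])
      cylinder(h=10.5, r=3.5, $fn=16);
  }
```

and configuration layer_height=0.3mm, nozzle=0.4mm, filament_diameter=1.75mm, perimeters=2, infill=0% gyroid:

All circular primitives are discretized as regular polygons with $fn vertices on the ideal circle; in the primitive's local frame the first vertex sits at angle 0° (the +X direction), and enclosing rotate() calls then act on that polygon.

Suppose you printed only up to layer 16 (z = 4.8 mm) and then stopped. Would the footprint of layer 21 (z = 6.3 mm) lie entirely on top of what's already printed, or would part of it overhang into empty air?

Compare the two slices. At z = 4.8: the r=4.5 cylinder contributes a regular 16-gon of circumradius 4.5 (area = (16/2)·4.500²·sin(360°/16) = 61.99 mm²); the cube at (9.5, 1.5) is present — its section is the full 9.5×23 rectangle (area 218.50 mm²); the cube at (-2.5, -1.5) is present — its section is the full 26.5×14 rectangle (area 371.00 mm²); After the difference (first − rest): starting from the r=4.5 cylinder (61.99 mm²), the 9.5×23 cube at (9.5, 1.5) misses the remaining region (no effect); the 26.5×14 cube at (-2.5, -1.5) partially overlaps it — only the 36.26 mm² overlap (of its 371.00 mm²) is removed, clipping the outline — area = 25.73 mm²; the r=3.5 cylinder at (3, 5.5) gives a regular 16-gon of circumradius 3.5 (constant along its height) (area = (16/2)·3.500²·sin(360°/16) = 37.50 mm²); Taking the first minus the rest: starting from the result so far (25.73 mm²), the r=3.5 cylinder at (3, 5.5) misses the remaining region (no effect) — area = 25.73 mm²; (whole slice rotated 65° about Z — lengths, areas and connectivity unchanged). At z = 6.3: the r=4.5 cylinder gives a regular 16-gon of circumradius 4.5 (constant along its height) (area = (16/2)·4.500²·sin(360°/16) = 61.99 mm²); the cube at (9.5, 1.5) (footprint 9.5×23) is included at this height (area 218.50 mm²); the cube at (-2.5, -1.5) (footprint 26.5×14) is included at this height (area 371.00 mm²); Taking the first minus the rest: starting from the r=4.5 cylinder (61.99 mm²), the 9.5×23 cube at (9.5, 1.5) misses the remaining region (no effect); the 26.5×14 cube at (-2.5, -1.5) partially overlaps it — only the 36.26 mm² overlap (of its 371.00 mm²) is removed, clipping the outline — area = 25.73 mm²; the r=3.5 cylinder at (3, 5.5) gives a regular 16-gon of circumradius 3.5 (constant along its height) (area = (16/2)·3.500²·sin(360°/16) = 37.50 mm²); Subtracting the remaining from the first: starting from that combined region (25.73 mm²), the r=3.5 cylinder at (3, 5.5) misses the remaining region (no effect) — area = 25.73 mm²; (whole slice rotated 65° about Z — lengths, areas and connectivity unchanged). Checking containment: the cross-section at z = 6.3 is a subset of the cross-section at z = 4.8.

entirely on top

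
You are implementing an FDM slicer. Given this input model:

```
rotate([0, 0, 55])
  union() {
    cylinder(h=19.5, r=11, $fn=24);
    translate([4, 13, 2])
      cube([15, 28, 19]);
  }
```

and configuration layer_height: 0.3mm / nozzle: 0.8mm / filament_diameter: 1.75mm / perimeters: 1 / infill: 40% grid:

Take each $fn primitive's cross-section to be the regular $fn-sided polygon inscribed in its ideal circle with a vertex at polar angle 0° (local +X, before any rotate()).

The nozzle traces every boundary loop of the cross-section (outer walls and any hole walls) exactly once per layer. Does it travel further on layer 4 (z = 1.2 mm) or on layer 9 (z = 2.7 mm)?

layer 9 (z = 2.7 mm)

Layer 4 (z = 1.2): the cylinder: section is a regular 24-gon, circumradius r=11 (perimeter = 2·24·11.000·sin(180°/24) = 68.92 mm); the cube at (4, 13) does not reach this height (z outside [2, 21]); Combining (union): only the r=11 cylinder is present, so the union is just that shape — boundary = 68.92 mm; (whole slice rotated 55° about Z — lengths, areas and connectivity unchanged). So its perimeter = 68.92 mm. Layer 9 (z = 2.7): the r=11 cylinder gives a regular 24-gon of circumradius 11 (constant along its height) (perimeter = 2·24·11.000·sin(180°/24) = 68.92 mm); the cube at (4, 13) is present — its section is the full 15×28 rectangle (perimeter 86.00 mm); Taking the union: the 2 present regions are separate (no shared area or edge), so areas and boundary lengths simply add and each stays a separate island — boundary = 154.92 mm; (whole slice rotated 55° about Z — lengths, areas and connectivity unchanged). So its perimeter = 154.92 mm. Layer 9 is larger (154.92 vs 68.92 mm).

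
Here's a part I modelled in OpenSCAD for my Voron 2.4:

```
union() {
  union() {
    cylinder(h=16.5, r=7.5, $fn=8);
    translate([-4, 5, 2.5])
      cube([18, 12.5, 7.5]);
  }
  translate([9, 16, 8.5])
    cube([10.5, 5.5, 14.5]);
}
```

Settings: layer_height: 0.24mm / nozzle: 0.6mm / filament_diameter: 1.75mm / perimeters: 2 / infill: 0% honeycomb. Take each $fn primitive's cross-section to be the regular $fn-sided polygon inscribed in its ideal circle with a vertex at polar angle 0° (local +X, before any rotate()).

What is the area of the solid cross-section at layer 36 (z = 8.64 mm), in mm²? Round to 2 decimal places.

At z = 8.64 mm: the cylinder: section is a regular 8-gon, circumradius r=7.5 (area = (8/2)·7.500²·sin(360°/8) = 159.10 mm²); the cube at (-4, 5) (footprint 18×12.5) is included at this height (area 225.00 mm²); Combining (union): the regions partially overlap — summed areas 384.10 mm² minus the doubly-counted overlap 14.14 mm² gives 369.96 mm² — area = 369.96 mm²; the 10.5×5.5 cube at (9, 16) contributes its full rectangle (area 57.75 mm²); Combining (union): the regions partially overlap — summed areas 427.71 mm² minus the doubly-counted overlap 7.50 mm² gives 420.21 mm² — area = 420.21 mm². Overall, the cross-section is a single solid region. Net area = 420.21 mm².

420.21 mm²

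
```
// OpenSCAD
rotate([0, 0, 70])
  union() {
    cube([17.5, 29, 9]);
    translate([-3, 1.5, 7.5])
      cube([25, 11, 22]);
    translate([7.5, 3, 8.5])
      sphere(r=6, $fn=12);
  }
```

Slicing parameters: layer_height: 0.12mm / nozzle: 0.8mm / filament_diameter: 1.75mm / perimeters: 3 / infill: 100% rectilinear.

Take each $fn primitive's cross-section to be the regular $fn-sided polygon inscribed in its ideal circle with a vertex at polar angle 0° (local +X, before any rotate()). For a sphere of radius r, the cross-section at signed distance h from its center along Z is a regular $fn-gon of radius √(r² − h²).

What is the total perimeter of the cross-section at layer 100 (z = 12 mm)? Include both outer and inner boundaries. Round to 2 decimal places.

At z = 12 mm: the cube does not reach this height (z outside [0, 9]); the 25×11 cube at (-3, 1.5) contributes its full rectangle (perimeter 72.00 mm); the r=6 sphere at (7.5, 3) contributes a regular 12-gon of circumradius √(6²−3.5²) = 4.873 (perimeter = 2·12·4.873·sin(180°/12) = 30.27 mm); Combining (union): the regions partially overlap (shared area 49.64 mm²), so the edge portions inside another operand are dropped and the merged outline is re-measured after clipping — boundary = 75.09 mm; (rotated 70° about Z; rotation is an isometry so areas/perimeters/island counts are preserved). Overall, the cross-section is a single solid region. Total boundary length (outer) = 75.09 mm.

75.09 mm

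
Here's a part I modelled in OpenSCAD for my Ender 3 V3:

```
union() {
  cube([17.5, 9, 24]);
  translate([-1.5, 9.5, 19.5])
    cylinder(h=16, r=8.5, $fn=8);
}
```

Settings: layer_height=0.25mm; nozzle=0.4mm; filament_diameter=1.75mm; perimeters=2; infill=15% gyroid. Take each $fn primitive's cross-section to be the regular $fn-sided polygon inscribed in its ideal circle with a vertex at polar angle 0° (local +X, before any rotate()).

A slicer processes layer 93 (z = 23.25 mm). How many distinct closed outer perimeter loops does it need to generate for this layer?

1

At z = 23.25 mm: the cube (footprint 17.5×9) is included at this height; the cylinder at (-1.5, 9.5): section is a regular 8-gon, circumradius r=8.5; Combining (union): the regions partially overlap (shared area 35.36 mm²), so overlapping operands fuse into one piece — 1 connected region. The result has 1 disconnected region.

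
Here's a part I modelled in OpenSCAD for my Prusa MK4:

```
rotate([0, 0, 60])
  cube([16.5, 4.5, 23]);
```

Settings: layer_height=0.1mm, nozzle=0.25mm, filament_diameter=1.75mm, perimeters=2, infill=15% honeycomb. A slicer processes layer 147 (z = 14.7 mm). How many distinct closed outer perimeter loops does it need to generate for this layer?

1

At z = 14.7 mm: the cube (footprint 16.5×4.5) is included at this height; (rotated 60° about Z; rotation is an isometry so areas/perimeters/island counts are preserved). The result has 1 disconnected region.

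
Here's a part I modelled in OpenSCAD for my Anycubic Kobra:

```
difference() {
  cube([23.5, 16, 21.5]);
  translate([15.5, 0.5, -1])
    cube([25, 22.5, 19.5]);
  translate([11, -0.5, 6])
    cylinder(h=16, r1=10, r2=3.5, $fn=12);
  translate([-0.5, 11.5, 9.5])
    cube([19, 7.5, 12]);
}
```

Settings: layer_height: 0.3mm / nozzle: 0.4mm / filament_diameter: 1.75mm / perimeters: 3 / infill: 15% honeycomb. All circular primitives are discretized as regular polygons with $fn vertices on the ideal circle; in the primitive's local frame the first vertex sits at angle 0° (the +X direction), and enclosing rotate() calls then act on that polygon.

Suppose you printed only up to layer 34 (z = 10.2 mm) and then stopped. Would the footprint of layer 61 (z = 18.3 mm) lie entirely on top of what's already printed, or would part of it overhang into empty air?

Compare the two slices. At z = 10.2: the cube (footprint 23.5×16) is included at this height (area 376.00 mm²); the 25×22.5 cube at (15.5, 0.5) contributes its full rectangle (area 562.50 mm²); the cone at (11, -0.5): at t=0.262 of its height the radius interpolates to r₁+(r₂−r₁)t = 8.294, giving a regular 12-gon of that circumradius (area = (12/2)·8.294²·sin(360°/12) = 206.36 mm²); the cube at (-0.5, 11.5) is present — its section is the full 19×7.5 rectangle (area 142.50 mm²); Taking the first minus the rest: starting from the 23.5×16 cube (376.00 mm²), the 25×22.5 cube at (15.5, 0.5) partially overlaps it — only the 124.00 mm² overlap (of its 562.50 mm²) is removed, clipping the outline; the cone at (11, -0.5) partially overlaps it — only the 81.59 mm² overlap (of its 206.36 mm²) is removed, clipping the outline; the 19×7.5 cube at (-0.5, 11.5) partially overlaps it — only the 69.75 mm² overlap (of its 142.50 mm²) is removed, clipping the outline — area = 100.66 mm². At z = 18.3: the cube is present — its section is the full 23.5×16 rectangle (area 376.00 mm²); the 25×22.5 cube at (15.5, 0.5) contributes its full rectangle (area 562.50 mm²); the cone at (11, -0.5) contributes a regular 12-gon of circumradius 5.003 (interpolated between r1=10 and r2=3.5 at t=0.769) (area = (12/2)·5.003²·sin(360°/12) = 75.09 mm²); the cube at (-0.5, 11.5) is present — its section is the full 19×7.5 rectangle (area 142.50 mm²); Taking the first minus the rest: starting from the 23.5×16 cube (376.00 mm²), the 25×22.5 cube at (15.5, 0.5) partially overlaps it — only the 124.00 mm² overlap (of its 562.50 mm²) is removed, clipping the outline; the cone at (11, -0.5) partially overlaps it — only the 32.51 mm² overlap (of its 75.09 mm²) is removed, clipping the outline; the 19×7.5 cube at (-0.5, 11.5) partially overlaps it — only the 69.75 mm² overlap (of its 142.50 mm²) is removed, clipping the outline — area = 149.74 mm². Checking containment: at z = 18.3 the cross-section extends beyond the z = 10.2 cross-section by about 49.08 mm².

part overhangs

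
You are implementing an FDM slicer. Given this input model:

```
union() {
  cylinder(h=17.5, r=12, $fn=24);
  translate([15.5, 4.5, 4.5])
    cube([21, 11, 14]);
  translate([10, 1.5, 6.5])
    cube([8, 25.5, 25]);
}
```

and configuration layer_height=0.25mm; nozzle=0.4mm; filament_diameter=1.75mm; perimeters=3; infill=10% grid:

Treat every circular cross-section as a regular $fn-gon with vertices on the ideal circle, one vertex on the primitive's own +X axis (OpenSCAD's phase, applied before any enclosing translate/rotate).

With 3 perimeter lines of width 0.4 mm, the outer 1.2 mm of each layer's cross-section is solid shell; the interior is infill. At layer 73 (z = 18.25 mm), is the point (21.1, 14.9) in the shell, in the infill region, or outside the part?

shell

At z = 18.25 mm: the cylinder is absent (z outside [0, 17.5]); the 21×11 cube at (15.5, 4.5) contributes its full rectangle; the cube at (10, 1.5) (footprint 8×25.5) is included at this height; Combining (union): the regions partially overlap (shared area 27.50 mm²), so overlapping operands fuse into one piece — 1 connected region. Overall, the cross-section is a single solid region. The nearest boundary edge runs (18.00, 15.50)→(36.50, 15.50); distance from the point to it = 0.60 mm. The point is inside the cross-section, 0.60 mm from the nearest boundary — within the 1.2 mm shell band (3 × 0.4).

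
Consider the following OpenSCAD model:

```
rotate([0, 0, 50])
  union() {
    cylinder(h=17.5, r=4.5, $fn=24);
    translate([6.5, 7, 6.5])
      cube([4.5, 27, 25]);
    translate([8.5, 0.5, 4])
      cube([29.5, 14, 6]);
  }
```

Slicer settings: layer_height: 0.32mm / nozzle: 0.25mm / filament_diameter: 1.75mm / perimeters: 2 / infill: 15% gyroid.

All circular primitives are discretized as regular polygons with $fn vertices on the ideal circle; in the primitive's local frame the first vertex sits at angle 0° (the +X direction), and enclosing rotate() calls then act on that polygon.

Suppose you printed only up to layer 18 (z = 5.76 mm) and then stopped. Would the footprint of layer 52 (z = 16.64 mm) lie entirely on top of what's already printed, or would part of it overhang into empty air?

Compare the two slices. At z = 5.76: the cylinder: section is a regular 24-gon, circumradius r=4.5 (area = (24/2)·4.500²·sin(360°/24) = 62.89 mm²); the cube at (6.5, 7) is absent (z outside [6.5, 31.5]); the 29.5×14 cube at (8.5, 0.5) contributes its full rectangle (area 413.00 mm²); Merging all regions: the 2 present regions are separate (no shared area or edge), so areas and boundary lengths simply add and each stays a separate island — area = 475.89 mm²; (rotated 50° about Z; rotation is an isometry so areas/perimeters/island counts are preserved). At z = 16.64: the r=4.5 cylinder gives a regular 24-gon of circumradius 4.5 (constant along its height) (area = (24/2)·4.500²·sin(360°/24) = 62.89 mm²); the cube at (6.5, 7) (footprint 4.5×27) is included at this height (area 121.50 mm²); the cube at (8.5, 0.5) is absent (z outside [4, 10]); Merging all regions: the 2 present regions are separate (no shared area or edge), so areas and boundary lengths simply add and each stays a separate island — area = 184.39 mm²; (whole slice rotated 50° about Z — lengths, areas and connectivity unchanged). Checking containment: at z = 16.64 the cross-section extends beyond the z = 5.76 cross-section by about 102.75 mm².

part overhangs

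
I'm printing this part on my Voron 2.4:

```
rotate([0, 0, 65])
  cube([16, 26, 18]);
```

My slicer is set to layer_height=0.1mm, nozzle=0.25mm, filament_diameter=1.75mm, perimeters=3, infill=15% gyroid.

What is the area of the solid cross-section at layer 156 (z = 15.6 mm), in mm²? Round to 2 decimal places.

At z = 15.6 mm: the cube is present — its section is the full 16×26 rectangle (area 416.00 mm²); (rotated 65° about Z; rotation is an isometry so areas/perimeters/island counts are preserved). Overall, the cross-section is a single solid region. Net area = 416.00 mm².

416.00 mm²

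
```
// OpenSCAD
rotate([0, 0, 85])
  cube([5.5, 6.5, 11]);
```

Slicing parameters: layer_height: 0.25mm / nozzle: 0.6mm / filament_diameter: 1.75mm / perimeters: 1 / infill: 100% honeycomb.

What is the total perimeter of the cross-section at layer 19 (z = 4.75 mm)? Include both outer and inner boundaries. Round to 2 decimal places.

24.00 mm

At z = 4.75 mm: the cube is present — its section is the full 5.5×6.5 rectangle (perimeter 24.00 mm); (rotated 85° about Z; rotation is an isometry so areas/perimeters/island counts are preserved). Overall, the cross-section is a single solid region. Total boundary length (outer) = 24.00 mm.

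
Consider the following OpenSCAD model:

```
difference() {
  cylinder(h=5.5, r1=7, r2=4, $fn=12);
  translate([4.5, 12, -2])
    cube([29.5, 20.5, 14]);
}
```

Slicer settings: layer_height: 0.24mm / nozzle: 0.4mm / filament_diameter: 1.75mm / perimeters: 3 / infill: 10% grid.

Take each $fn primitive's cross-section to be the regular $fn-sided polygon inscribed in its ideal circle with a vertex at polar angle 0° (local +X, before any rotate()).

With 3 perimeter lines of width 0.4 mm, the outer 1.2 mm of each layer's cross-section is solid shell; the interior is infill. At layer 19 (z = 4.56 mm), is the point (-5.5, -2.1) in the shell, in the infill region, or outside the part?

At z = 4.56 mm: the cone: at t=0.829 of its height the radius interpolates to r₁+(r₂−r₁)t = 4.513, giving a regular 12-gon of that circumradius; the cube at (4.5, 12) is present — its section is the full 29.5×20.5 rectangle; Taking the first minus the rest: starting from the cone, the 29.5×20.5 cube at (4.5, 12) misses the remaining region (no effect) — 1 connected region. Overall, the cross-section is a single solid region. The nearest boundary edge runs (-3.91, -2.26)→(-4.51, 0.00); distance from the point to it = 1.50 mm. The point is not inside any of the regions above, so it lies outside the cross-section (1.50 mm from the nearest boundary).

outside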